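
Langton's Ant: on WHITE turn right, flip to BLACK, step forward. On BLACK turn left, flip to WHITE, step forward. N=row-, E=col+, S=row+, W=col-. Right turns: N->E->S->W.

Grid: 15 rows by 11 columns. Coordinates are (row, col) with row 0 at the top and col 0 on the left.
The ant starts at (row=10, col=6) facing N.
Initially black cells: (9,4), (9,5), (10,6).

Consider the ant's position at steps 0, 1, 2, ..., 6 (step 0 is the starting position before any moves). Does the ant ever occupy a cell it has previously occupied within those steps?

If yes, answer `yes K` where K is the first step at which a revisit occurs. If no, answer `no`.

Step 1: on BLACK (10,6): turn L to W, flip to white, move to (10,5). |black|=2 — new cell
Step 2: on WHITE (10,5): turn R to N, flip to black, move to (9,5). |black|=3 — new cell
Step 3: on BLACK (9,5): turn L to W, flip to white, move to (9,4). |black|=2 — new cell
Step 4: on BLACK (9,4): turn L to S, flip to white, move to (10,4). |black|=1 — new cell
Step 5: on WHITE (10,4): turn R to W, flip to black, move to (10,3). |black|=2 — new cell
Step 6: on WHITE (10,3): turn R to N, flip to black, move to (9,3). |black|=3 — new cell
No revisit within 6 steps.

Answer: no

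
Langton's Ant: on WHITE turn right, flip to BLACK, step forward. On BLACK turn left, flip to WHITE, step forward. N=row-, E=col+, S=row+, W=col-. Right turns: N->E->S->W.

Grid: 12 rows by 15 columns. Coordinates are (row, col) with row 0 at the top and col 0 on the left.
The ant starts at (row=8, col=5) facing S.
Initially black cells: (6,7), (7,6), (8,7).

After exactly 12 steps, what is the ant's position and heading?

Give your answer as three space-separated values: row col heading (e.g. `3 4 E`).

Answer: 8 5 S

Derivation:
Step 1: on WHITE (8,5): turn R to W, flip to black, move to (8,4). |black|=4
Step 2: on WHITE (8,4): turn R to N, flip to black, move to (7,4). |black|=5
Step 3: on WHITE (7,4): turn R to E, flip to black, move to (7,5). |black|=6
Step 4: on WHITE (7,5): turn R to S, flip to black, move to (8,5). |black|=7
Step 5: on BLACK (8,5): turn L to E, flip to white, move to (8,6). |black|=6
Step 6: on WHITE (8,6): turn R to S, flip to black, move to (9,6). |black|=7
Step 7: on WHITE (9,6): turn R to W, flip to black, move to (9,5). |black|=8
Step 8: on WHITE (9,5): turn R to N, flip to black, move to (8,5). |black|=9
Step 9: on WHITE (8,5): turn R to E, flip to black, move to (8,6). |black|=10
Step 10: on BLACK (8,6): turn L to N, flip to white, move to (7,6). |black|=9
Step 11: on BLACK (7,6): turn L to W, flip to white, move to (7,5). |black|=8
Step 12: on BLACK (7,5): turn L to S, flip to white, move to (8,5). |black|=7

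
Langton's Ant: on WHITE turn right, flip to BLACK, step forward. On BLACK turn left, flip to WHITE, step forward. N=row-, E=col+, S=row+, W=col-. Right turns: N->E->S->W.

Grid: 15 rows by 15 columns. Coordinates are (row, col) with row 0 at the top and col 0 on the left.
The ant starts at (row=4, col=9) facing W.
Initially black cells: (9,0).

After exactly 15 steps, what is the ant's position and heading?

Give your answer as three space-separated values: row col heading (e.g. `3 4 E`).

Answer: 4 10 N

Derivation:
Step 1: on WHITE (4,9): turn R to N, flip to black, move to (3,9). |black|=2
Step 2: on WHITE (3,9): turn R to E, flip to black, move to (3,10). |black|=3
Step 3: on WHITE (3,10): turn R to S, flip to black, move to (4,10). |black|=4
Step 4: on WHITE (4,10): turn R to W, flip to black, move to (4,9). |black|=5
Step 5: on BLACK (4,9): turn L to S, flip to white, move to (5,9). |black|=4
Step 6: on WHITE (5,9): turn R to W, flip to black, move to (5,8). |black|=5
Step 7: on WHITE (5,8): turn R to N, flip to black, move to (4,8). |black|=6
Step 8: on WHITE (4,8): turn R to E, flip to black, move to (4,9). |black|=7
Step 9: on WHITE (4,9): turn R to S, flip to black, move to (5,9). |black|=8
Step 10: on BLACK (5,9): turn L to E, flip to white, move to (5,10). |black|=7
Step 11: on WHITE (5,10): turn R to S, flip to black, move to (6,10). |black|=8
Step 12: on WHITE (6,10): turn R to W, flip to black, move to (6,9). |black|=9
Step 13: on WHITE (6,9): turn R to N, flip to black, move to (5,9). |black|=10
Step 14: on WHITE (5,9): turn R to E, flip to black, move to (5,10). |black|=11
Step 15: on BLACK (5,10): turn L to N, flip to white, move to (4,10). |black|=10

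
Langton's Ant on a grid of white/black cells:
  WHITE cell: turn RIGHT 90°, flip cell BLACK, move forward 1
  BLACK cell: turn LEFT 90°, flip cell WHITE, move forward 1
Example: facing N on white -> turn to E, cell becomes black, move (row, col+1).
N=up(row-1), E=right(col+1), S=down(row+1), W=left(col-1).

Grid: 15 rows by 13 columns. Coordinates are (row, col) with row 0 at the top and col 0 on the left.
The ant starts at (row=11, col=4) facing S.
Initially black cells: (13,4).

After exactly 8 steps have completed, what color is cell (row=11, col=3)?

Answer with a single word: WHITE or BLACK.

Step 1: on WHITE (11,4): turn R to W, flip to black, move to (11,3). |black|=2
Step 2: on WHITE (11,3): turn R to N, flip to black, move to (10,3). |black|=3
Step 3: on WHITE (10,3): turn R to E, flip to black, move to (10,4). |black|=4
Step 4: on WHITE (10,4): turn R to S, flip to black, move to (11,4). |black|=5
Step 5: on BLACK (11,4): turn L to E, flip to white, move to (11,5). |black|=4
Step 6: on WHITE (11,5): turn R to S, flip to black, move to (12,5). |black|=5
Step 7: on WHITE (12,5): turn R to W, flip to black, move to (12,4). |black|=6
Step 8: on WHITE (12,4): turn R to N, flip to black, move to (11,4). |black|=7

Answer: BLACK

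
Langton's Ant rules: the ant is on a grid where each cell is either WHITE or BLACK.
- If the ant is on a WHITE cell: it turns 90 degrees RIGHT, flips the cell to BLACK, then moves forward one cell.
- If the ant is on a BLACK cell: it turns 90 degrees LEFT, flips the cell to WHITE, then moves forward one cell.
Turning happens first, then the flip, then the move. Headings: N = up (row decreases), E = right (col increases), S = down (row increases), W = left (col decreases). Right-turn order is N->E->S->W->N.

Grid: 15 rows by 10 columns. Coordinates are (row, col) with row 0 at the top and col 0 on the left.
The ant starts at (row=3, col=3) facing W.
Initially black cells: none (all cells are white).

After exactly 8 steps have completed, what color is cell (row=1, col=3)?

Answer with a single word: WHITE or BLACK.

Step 1: on WHITE (3,3): turn R to N, flip to black, move to (2,3). |black|=1
Step 2: on WHITE (2,3): turn R to E, flip to black, move to (2,4). |black|=2
Step 3: on WHITE (2,4): turn R to S, flip to black, move to (3,4). |black|=3
Step 4: on WHITE (3,4): turn R to W, flip to black, move to (3,3). |black|=4
Step 5: on BLACK (3,3): turn L to S, flip to white, move to (4,3). |black|=3
Step 6: on WHITE (4,3): turn R to W, flip to black, move to (4,2). |black|=4
Step 7: on WHITE (4,2): turn R to N, flip to black, move to (3,2). |black|=5
Step 8: on WHITE (3,2): turn R to E, flip to black, move to (3,3). |black|=6

Answer: WHITE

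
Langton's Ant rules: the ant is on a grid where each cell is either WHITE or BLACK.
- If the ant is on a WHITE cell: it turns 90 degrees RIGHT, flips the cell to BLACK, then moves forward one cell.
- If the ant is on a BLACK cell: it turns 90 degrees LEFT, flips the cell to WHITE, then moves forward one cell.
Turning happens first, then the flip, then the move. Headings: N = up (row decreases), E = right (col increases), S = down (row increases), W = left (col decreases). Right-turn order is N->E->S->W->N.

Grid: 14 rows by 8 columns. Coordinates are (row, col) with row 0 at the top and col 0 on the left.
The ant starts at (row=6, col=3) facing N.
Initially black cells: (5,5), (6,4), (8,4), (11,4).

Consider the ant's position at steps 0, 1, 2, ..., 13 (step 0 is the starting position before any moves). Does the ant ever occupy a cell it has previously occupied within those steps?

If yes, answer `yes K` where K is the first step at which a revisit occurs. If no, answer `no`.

Step 1: on WHITE (6,3): turn R to E, flip to black, move to (6,4). |black|=5 — new cell
Step 2: on BLACK (6,4): turn L to N, flip to white, move to (5,4). |black|=4 — new cell
Step 3: on WHITE (5,4): turn R to E, flip to black, move to (5,5). |black|=5 — new cell
Step 4: on BLACK (5,5): turn L to N, flip to white, move to (4,5). |black|=4 — new cell
Step 5: on WHITE (4,5): turn R to E, flip to black, move to (4,6). |black|=5 — new cell
Step 6: on WHITE (4,6): turn R to S, flip to black, move to (5,6). |black|=6 — new cell
Step 7: on WHITE (5,6): turn R to W, flip to black, move to (5,5). |black|=7 — REVISIT

Answer: yes 7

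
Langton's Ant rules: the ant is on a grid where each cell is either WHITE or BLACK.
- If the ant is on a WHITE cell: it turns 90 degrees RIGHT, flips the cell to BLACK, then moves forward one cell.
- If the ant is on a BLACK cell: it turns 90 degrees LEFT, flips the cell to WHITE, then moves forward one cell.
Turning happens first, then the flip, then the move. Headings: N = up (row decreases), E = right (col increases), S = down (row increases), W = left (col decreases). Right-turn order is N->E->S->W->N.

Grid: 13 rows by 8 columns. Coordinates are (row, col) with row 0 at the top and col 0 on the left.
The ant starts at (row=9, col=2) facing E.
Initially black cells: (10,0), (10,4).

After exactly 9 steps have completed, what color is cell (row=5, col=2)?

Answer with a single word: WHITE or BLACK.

Step 1: on WHITE (9,2): turn R to S, flip to black, move to (10,2). |black|=3
Step 2: on WHITE (10,2): turn R to W, flip to black, move to (10,1). |black|=4
Step 3: on WHITE (10,1): turn R to N, flip to black, move to (9,1). |black|=5
Step 4: on WHITE (9,1): turn R to E, flip to black, move to (9,2). |black|=6
Step 5: on BLACK (9,2): turn L to N, flip to white, move to (8,2). |black|=5
Step 6: on WHITE (8,2): turn R to E, flip to black, move to (8,3). |black|=6
Step 7: on WHITE (8,3): turn R to S, flip to black, move to (9,3). |black|=7
Step 8: on WHITE (9,3): turn R to W, flip to black, move to (9,2). |black|=8
Step 9: on WHITE (9,2): turn R to N, flip to black, move to (8,2). |black|=9

Answer: WHITE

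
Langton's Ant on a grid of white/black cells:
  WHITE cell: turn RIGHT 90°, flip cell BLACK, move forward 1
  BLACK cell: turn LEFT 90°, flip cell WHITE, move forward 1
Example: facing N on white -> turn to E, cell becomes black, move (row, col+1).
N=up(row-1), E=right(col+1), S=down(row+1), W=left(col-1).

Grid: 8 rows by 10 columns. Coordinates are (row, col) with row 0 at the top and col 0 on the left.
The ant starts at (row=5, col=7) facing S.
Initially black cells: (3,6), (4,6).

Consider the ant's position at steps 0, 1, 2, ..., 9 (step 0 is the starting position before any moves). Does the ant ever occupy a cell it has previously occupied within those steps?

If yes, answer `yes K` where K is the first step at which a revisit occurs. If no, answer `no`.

Answer: yes 9

Derivation:
Step 1: on WHITE (5,7): turn R to W, flip to black, move to (5,6). |black|=3 — new cell
Step 2: on WHITE (5,6): turn R to N, flip to black, move to (4,6). |black|=4 — new cell
Step 3: on BLACK (4,6): turn L to W, flip to white, move to (4,5). |black|=3 — new cell
Step 4: on WHITE (4,5): turn R to N, flip to black, move to (3,5). |black|=4 — new cell
Step 5: on WHITE (3,5): turn R to E, flip to black, move to (3,6). |black|=5 — new cell
Step 6: on BLACK (3,6): turn L to N, flip to white, move to (2,6). |black|=4 — new cell
Step 7: on WHITE (2,6): turn R to E, flip to black, move to (2,7). |black|=5 — new cell
Step 8: on WHITE (2,7): turn R to S, flip to black, move to (3,7). |black|=6 — new cell
Step 9: on WHITE (3,7): turn R to W, flip to black, move to (3,6). |black|=7 — REVISIT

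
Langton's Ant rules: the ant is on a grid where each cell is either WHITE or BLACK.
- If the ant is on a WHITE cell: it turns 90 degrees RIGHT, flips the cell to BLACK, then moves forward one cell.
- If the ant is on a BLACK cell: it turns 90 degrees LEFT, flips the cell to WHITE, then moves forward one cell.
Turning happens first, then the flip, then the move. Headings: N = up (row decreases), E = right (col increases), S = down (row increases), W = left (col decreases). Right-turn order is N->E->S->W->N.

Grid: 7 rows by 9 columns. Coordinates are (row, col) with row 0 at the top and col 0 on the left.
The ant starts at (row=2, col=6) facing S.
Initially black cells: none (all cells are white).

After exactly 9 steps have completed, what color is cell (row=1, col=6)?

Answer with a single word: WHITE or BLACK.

Answer: BLACK

Derivation:
Step 1: on WHITE (2,6): turn R to W, flip to black, move to (2,5). |black|=1
Step 2: on WHITE (2,5): turn R to N, flip to black, move to (1,5). |black|=2
Step 3: on WHITE (1,5): turn R to E, flip to black, move to (1,6). |black|=3
Step 4: on WHITE (1,6): turn R to S, flip to black, move to (2,6). |black|=4
Step 5: on BLACK (2,6): turn L to E, flip to white, move to (2,7). |black|=3
Step 6: on WHITE (2,7): turn R to S, flip to black, move to (3,7). |black|=4
Step 7: on WHITE (3,7): turn R to W, flip to black, move to (3,6). |black|=5
Step 8: on WHITE (3,6): turn R to N, flip to black, move to (2,6). |black|=6
Step 9: on WHITE (2,6): turn R to E, flip to black, move to (2,7). |black|=7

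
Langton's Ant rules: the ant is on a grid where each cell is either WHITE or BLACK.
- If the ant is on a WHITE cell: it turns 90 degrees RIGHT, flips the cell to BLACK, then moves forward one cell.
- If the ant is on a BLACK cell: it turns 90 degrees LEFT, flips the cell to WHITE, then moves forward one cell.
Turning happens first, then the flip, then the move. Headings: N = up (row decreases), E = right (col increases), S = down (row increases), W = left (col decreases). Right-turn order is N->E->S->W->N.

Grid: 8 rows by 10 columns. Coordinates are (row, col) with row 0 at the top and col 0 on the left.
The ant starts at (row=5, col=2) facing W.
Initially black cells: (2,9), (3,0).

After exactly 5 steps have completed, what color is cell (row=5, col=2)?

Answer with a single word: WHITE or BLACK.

Answer: WHITE

Derivation:
Step 1: on WHITE (5,2): turn R to N, flip to black, move to (4,2). |black|=3
Step 2: on WHITE (4,2): turn R to E, flip to black, move to (4,3). |black|=4
Step 3: on WHITE (4,3): turn R to S, flip to black, move to (5,3). |black|=5
Step 4: on WHITE (5,3): turn R to W, flip to black, move to (5,2). |black|=6
Step 5: on BLACK (5,2): turn L to S, flip to white, move to (6,2). |black|=5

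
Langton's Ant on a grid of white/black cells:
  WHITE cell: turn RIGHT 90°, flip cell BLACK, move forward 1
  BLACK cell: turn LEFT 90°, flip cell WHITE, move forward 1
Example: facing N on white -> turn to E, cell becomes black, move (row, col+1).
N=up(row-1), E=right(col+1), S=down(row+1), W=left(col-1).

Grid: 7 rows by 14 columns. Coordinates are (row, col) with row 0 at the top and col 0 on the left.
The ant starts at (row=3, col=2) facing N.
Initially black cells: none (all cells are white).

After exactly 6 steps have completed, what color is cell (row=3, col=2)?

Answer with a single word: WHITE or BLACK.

Step 1: on WHITE (3,2): turn R to E, flip to black, move to (3,3). |black|=1
Step 2: on WHITE (3,3): turn R to S, flip to black, move to (4,3). |black|=2
Step 3: on WHITE (4,3): turn R to W, flip to black, move to (4,2). |black|=3
Step 4: on WHITE (4,2): turn R to N, flip to black, move to (3,2). |black|=4
Step 5: on BLACK (3,2): turn L to W, flip to white, move to (3,1). |black|=3
Step 6: on WHITE (3,1): turn R to N, flip to black, move to (2,1). |black|=4

Answer: WHITE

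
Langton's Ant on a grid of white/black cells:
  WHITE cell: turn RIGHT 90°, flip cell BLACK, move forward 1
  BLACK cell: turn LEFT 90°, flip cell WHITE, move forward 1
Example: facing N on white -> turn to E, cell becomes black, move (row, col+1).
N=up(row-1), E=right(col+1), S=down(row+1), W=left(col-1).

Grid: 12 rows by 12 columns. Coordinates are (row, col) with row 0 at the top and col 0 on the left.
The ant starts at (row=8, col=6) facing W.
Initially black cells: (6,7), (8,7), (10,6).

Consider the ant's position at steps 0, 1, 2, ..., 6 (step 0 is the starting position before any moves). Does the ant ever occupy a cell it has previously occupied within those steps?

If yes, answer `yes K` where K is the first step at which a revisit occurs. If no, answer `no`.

Answer: no

Derivation:
Step 1: on WHITE (8,6): turn R to N, flip to black, move to (7,6). |black|=4 — new cell
Step 2: on WHITE (7,6): turn R to E, flip to black, move to (7,7). |black|=5 — new cell
Step 3: on WHITE (7,7): turn R to S, flip to black, move to (8,7). |black|=6 — new cell
Step 4: on BLACK (8,7): turn L to E, flip to white, move to (8,8). |black|=5 — new cell
Step 5: on WHITE (8,8): turn R to S, flip to black, move to (9,8). |black|=6 — new cell
Step 6: on WHITE (9,8): turn R to W, flip to black, move to (9,7). |black|=7 — new cell
No revisit within 6 steps.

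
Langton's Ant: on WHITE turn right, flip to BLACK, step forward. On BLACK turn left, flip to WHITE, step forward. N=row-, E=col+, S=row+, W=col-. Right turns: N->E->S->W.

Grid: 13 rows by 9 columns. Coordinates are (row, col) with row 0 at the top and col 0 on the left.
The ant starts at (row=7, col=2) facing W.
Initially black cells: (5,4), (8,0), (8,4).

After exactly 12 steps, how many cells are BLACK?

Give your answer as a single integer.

Answer: 11

Derivation:
Step 1: on WHITE (7,2): turn R to N, flip to black, move to (6,2). |black|=4
Step 2: on WHITE (6,2): turn R to E, flip to black, move to (6,3). |black|=5
Step 3: on WHITE (6,3): turn R to S, flip to black, move to (7,3). |black|=6
Step 4: on WHITE (7,3): turn R to W, flip to black, move to (7,2). |black|=7
Step 5: on BLACK (7,2): turn L to S, flip to white, move to (8,2). |black|=6
Step 6: on WHITE (8,2): turn R to W, flip to black, move to (8,1). |black|=7
Step 7: on WHITE (8,1): turn R to N, flip to black, move to (7,1). |black|=8
Step 8: on WHITE (7,1): turn R to E, flip to black, move to (7,2). |black|=9
Step 9: on WHITE (7,2): turn R to S, flip to black, move to (8,2). |black|=10
Step 10: on BLACK (8,2): turn L to E, flip to white, move to (8,3). |black|=9
Step 11: on WHITE (8,3): turn R to S, flip to black, move to (9,3). |black|=10
Step 12: on WHITE (9,3): turn R to W, flip to black, move to (9,2). |black|=11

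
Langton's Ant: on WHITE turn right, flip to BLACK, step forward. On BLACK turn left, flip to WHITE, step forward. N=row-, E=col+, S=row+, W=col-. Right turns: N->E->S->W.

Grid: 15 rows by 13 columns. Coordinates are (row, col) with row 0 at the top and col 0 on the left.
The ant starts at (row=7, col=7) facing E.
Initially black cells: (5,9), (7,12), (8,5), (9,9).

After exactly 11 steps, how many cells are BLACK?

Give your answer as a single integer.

Step 1: on WHITE (7,7): turn R to S, flip to black, move to (8,7). |black|=5
Step 2: on WHITE (8,7): turn R to W, flip to black, move to (8,6). |black|=6
Step 3: on WHITE (8,6): turn R to N, flip to black, move to (7,6). |black|=7
Step 4: on WHITE (7,6): turn R to E, flip to black, move to (7,7). |black|=8
Step 5: on BLACK (7,7): turn L to N, flip to white, move to (6,7). |black|=7
Step 6: on WHITE (6,7): turn R to E, flip to black, move to (6,8). |black|=8
Step 7: on WHITE (6,8): turn R to S, flip to black, move to (7,8). |black|=9
Step 8: on WHITE (7,8): turn R to W, flip to black, move to (7,7). |black|=10
Step 9: on WHITE (7,7): turn R to N, flip to black, move to (6,7). |black|=11
Step 10: on BLACK (6,7): turn L to W, flip to white, move to (6,6). |black|=10
Step 11: on WHITE (6,6): turn R to N, flip to black, move to (5,6). |black|=11

Answer: 11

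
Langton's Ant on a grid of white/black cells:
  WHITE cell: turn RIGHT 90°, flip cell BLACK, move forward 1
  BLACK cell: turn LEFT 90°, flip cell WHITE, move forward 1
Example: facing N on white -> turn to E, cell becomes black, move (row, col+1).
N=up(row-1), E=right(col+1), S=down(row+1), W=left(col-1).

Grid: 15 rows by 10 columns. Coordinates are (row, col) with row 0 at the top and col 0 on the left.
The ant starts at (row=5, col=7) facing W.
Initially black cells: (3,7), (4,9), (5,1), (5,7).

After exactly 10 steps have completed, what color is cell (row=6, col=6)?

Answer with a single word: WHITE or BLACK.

Step 1: on BLACK (5,7): turn L to S, flip to white, move to (6,7). |black|=3
Step 2: on WHITE (6,7): turn R to W, flip to black, move to (6,6). |black|=4
Step 3: on WHITE (6,6): turn R to N, flip to black, move to (5,6). |black|=5
Step 4: on WHITE (5,6): turn R to E, flip to black, move to (5,7). |black|=6
Step 5: on WHITE (5,7): turn R to S, flip to black, move to (6,7). |black|=7
Step 6: on BLACK (6,7): turn L to E, flip to white, move to (6,8). |black|=6
Step 7: on WHITE (6,8): turn R to S, flip to black, move to (7,8). |black|=7
Step 8: on WHITE (7,8): turn R to W, flip to black, move to (7,7). |black|=8
Step 9: on WHITE (7,7): turn R to N, flip to black, move to (6,7). |black|=9
Step 10: on WHITE (6,7): turn R to E, flip to black, move to (6,8). |black|=10

Answer: BLACK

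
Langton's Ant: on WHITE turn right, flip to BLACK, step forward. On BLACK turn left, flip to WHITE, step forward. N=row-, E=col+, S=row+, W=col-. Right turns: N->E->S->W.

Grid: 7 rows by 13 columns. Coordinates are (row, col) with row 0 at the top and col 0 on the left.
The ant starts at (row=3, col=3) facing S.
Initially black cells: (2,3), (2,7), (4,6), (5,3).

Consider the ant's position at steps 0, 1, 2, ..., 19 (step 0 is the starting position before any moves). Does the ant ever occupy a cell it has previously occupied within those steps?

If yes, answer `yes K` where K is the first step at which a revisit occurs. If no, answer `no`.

Step 1: on WHITE (3,3): turn R to W, flip to black, move to (3,2). |black|=5 — new cell
Step 2: on WHITE (3,2): turn R to N, flip to black, move to (2,2). |black|=6 — new cell
Step 3: on WHITE (2,2): turn R to E, flip to black, move to (2,3). |black|=7 — new cell
Step 4: on BLACK (2,3): turn L to N, flip to white, move to (1,3). |black|=6 — new cell
Step 5: on WHITE (1,3): turn R to E, flip to black, move to (1,4). |black|=7 — new cell
Step 6: on WHITE (1,4): turn R to S, flip to black, move to (2,4). |black|=8 — new cell
Step 7: on WHITE (2,4): turn R to W, flip to black, move to (2,3). |black|=9 — REVISIT

Answer: yes 7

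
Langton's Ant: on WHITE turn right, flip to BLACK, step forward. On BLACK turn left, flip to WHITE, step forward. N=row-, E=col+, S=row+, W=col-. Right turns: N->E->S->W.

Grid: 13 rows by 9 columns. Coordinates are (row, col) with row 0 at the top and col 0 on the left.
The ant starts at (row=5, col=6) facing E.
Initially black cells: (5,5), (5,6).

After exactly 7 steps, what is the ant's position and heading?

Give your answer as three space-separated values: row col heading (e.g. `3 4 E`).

Answer: 3 5 N

Derivation:
Step 1: on BLACK (5,6): turn L to N, flip to white, move to (4,6). |black|=1
Step 2: on WHITE (4,6): turn R to E, flip to black, move to (4,7). |black|=2
Step 3: on WHITE (4,7): turn R to S, flip to black, move to (5,7). |black|=3
Step 4: on WHITE (5,7): turn R to W, flip to black, move to (5,6). |black|=4
Step 5: on WHITE (5,6): turn R to N, flip to black, move to (4,6). |black|=5
Step 6: on BLACK (4,6): turn L to W, flip to white, move to (4,5). |black|=4
Step 7: on WHITE (4,5): turn R to N, flip to black, move to (3,5). |black|=5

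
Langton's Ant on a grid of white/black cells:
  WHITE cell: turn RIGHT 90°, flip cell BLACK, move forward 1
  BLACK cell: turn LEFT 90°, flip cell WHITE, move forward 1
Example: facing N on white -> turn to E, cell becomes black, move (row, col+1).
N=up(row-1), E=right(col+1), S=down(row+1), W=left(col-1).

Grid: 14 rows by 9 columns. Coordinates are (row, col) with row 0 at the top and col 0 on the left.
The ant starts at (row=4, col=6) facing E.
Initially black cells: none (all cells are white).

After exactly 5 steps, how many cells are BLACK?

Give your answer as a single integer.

Step 1: on WHITE (4,6): turn R to S, flip to black, move to (5,6). |black|=1
Step 2: on WHITE (5,6): turn R to W, flip to black, move to (5,5). |black|=2
Step 3: on WHITE (5,5): turn R to N, flip to black, move to (4,5). |black|=3
Step 4: on WHITE (4,5): turn R to E, flip to black, move to (4,6). |black|=4
Step 5: on BLACK (4,6): turn L to N, flip to white, move to (3,6). |black|=3

Answer: 3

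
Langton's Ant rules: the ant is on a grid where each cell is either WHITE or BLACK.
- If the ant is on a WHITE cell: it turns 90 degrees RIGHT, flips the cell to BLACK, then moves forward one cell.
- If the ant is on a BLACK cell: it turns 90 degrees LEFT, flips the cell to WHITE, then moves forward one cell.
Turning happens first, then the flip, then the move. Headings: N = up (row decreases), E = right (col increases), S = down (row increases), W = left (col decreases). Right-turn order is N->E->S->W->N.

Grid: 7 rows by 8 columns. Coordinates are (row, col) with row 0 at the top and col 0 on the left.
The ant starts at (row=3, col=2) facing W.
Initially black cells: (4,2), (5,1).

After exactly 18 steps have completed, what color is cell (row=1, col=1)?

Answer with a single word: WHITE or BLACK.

Step 1: on WHITE (3,2): turn R to N, flip to black, move to (2,2). |black|=3
Step 2: on WHITE (2,2): turn R to E, flip to black, move to (2,3). |black|=4
Step 3: on WHITE (2,3): turn R to S, flip to black, move to (3,3). |black|=5
Step 4: on WHITE (3,3): turn R to W, flip to black, move to (3,2). |black|=6
Step 5: on BLACK (3,2): turn L to S, flip to white, move to (4,2). |black|=5
Step 6: on BLACK (4,2): turn L to E, flip to white, move to (4,3). |black|=4
Step 7: on WHITE (4,3): turn R to S, flip to black, move to (5,3). |black|=5
Step 8: on WHITE (5,3): turn R to W, flip to black, move to (5,2). |black|=6
Step 9: on WHITE (5,2): turn R to N, flip to black, move to (4,2). |black|=7
Step 10: on WHITE (4,2): turn R to E, flip to black, move to (4,3). |black|=8
Step 11: on BLACK (4,3): turn L to N, flip to white, move to (3,3). |black|=7
Step 12: on BLACK (3,3): turn L to W, flip to white, move to (3,2). |black|=6
Step 13: on WHITE (3,2): turn R to N, flip to black, move to (2,2). |black|=7
Step 14: on BLACK (2,2): turn L to W, flip to white, move to (2,1). |black|=6
Step 15: on WHITE (2,1): turn R to N, flip to black, move to (1,1). |black|=7
Step 16: on WHITE (1,1): turn R to E, flip to black, move to (1,2). |black|=8
Step 17: on WHITE (1,2): turn R to S, flip to black, move to (2,2). |black|=9
Step 18: on WHITE (2,2): turn R to W, flip to black, move to (2,1). |black|=10

Answer: BLACK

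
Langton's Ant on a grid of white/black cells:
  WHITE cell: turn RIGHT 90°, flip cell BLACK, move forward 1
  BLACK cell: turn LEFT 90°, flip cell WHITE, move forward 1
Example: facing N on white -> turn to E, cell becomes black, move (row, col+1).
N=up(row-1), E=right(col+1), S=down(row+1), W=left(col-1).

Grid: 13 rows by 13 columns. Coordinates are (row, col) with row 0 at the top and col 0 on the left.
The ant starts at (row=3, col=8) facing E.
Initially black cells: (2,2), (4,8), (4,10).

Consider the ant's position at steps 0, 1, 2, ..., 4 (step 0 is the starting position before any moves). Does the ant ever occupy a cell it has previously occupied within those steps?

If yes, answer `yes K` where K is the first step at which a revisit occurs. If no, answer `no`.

Step 1: on WHITE (3,8): turn R to S, flip to black, move to (4,8). |black|=4 — new cell
Step 2: on BLACK (4,8): turn L to E, flip to white, move to (4,9). |black|=3 — new cell
Step 3: on WHITE (4,9): turn R to S, flip to black, move to (5,9). |black|=4 — new cell
Step 4: on WHITE (5,9): turn R to W, flip to black, move to (5,8). |black|=5 — new cell
No revisit within 4 steps.

Answer: no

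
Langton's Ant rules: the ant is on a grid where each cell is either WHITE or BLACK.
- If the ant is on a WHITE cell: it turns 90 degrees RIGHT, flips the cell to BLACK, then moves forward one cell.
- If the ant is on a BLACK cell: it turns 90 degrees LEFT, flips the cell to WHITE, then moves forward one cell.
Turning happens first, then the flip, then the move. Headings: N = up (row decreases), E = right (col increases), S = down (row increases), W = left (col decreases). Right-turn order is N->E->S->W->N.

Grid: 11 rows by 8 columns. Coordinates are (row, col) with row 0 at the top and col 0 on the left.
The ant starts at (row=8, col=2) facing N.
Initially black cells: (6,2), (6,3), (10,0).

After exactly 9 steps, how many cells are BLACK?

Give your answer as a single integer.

Step 1: on WHITE (8,2): turn R to E, flip to black, move to (8,3). |black|=4
Step 2: on WHITE (8,3): turn R to S, flip to black, move to (9,3). |black|=5
Step 3: on WHITE (9,3): turn R to W, flip to black, move to (9,2). |black|=6
Step 4: on WHITE (9,2): turn R to N, flip to black, move to (8,2). |black|=7
Step 5: on BLACK (8,2): turn L to W, flip to white, move to (8,1). |black|=6
Step 6: on WHITE (8,1): turn R to N, flip to black, move to (7,1). |black|=7
Step 7: on WHITE (7,1): turn R to E, flip to black, move to (7,2). |black|=8
Step 8: on WHITE (7,2): turn R to S, flip to black, move to (8,2). |black|=9
Step 9: on WHITE (8,2): turn R to W, flip to black, move to (8,1). |black|=10

Answer: 10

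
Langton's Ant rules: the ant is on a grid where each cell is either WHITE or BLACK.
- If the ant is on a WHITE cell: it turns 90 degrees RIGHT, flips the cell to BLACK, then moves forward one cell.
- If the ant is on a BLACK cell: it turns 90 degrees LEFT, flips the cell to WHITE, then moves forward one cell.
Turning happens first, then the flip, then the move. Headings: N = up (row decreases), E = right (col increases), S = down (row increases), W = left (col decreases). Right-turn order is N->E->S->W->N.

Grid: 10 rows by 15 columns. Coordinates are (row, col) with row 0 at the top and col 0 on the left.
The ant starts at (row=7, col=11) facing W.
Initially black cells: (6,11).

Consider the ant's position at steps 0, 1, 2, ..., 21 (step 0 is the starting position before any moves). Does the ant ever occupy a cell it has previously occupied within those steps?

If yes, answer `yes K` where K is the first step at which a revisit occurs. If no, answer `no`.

Answer: yes 5

Derivation:
Step 1: on WHITE (7,11): turn R to N, flip to black, move to (6,11). |black|=2 — new cell
Step 2: on BLACK (6,11): turn L to W, flip to white, move to (6,10). |black|=1 — new cell
Step 3: on WHITE (6,10): turn R to N, flip to black, move to (5,10). |black|=2 — new cell
Step 4: on WHITE (5,10): turn R to E, flip to black, move to (5,11). |black|=3 — new cell
Step 5: on WHITE (5,11): turn R to S, flip to black, move to (6,11). |black|=4 — REVISIT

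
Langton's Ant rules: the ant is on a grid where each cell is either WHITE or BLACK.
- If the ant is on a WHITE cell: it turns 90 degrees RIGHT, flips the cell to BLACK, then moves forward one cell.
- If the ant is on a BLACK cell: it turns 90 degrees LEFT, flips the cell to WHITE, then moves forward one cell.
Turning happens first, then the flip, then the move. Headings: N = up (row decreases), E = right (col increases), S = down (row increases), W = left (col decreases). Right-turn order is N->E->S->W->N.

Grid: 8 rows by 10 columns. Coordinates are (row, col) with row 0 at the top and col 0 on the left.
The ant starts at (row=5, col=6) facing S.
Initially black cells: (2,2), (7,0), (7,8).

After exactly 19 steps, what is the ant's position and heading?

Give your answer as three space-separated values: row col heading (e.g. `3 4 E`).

Answer: 4 8 E

Derivation:
Step 1: on WHITE (5,6): turn R to W, flip to black, move to (5,5). |black|=4
Step 2: on WHITE (5,5): turn R to N, flip to black, move to (4,5). |black|=5
Step 3: on WHITE (4,5): turn R to E, flip to black, move to (4,6). |black|=6
Step 4: on WHITE (4,6): turn R to S, flip to black, move to (5,6). |black|=7
Step 5: on BLACK (5,6): turn L to E, flip to white, move to (5,7). |black|=6
Step 6: on WHITE (5,7): turn R to S, flip to black, move to (6,7). |black|=7
Step 7: on WHITE (6,7): turn R to W, flip to black, move to (6,6). |black|=8
Step 8: on WHITE (6,6): turn R to N, flip to black, move to (5,6). |black|=9
Step 9: on WHITE (5,6): turn R to E, flip to black, move to (5,7). |black|=10
Step 10: on BLACK (5,7): turn L to N, flip to white, move to (4,7). |black|=9
Step 11: on WHITE (4,7): turn R to E, flip to black, move to (4,8). |black|=10
Step 12: on WHITE (4,8): turn R to S, flip to black, move to (5,8). |black|=11
Step 13: on WHITE (5,8): turn R to W, flip to black, move to (5,7). |black|=12
Step 14: on WHITE (5,7): turn R to N, flip to black, move to (4,7). |black|=13
Step 15: on BLACK (4,7): turn L to W, flip to white, move to (4,6). |black|=12
Step 16: on BLACK (4,6): turn L to S, flip to white, move to (5,6). |black|=11
Step 17: on BLACK (5,6): turn L to E, flip to white, move to (5,7). |black|=10
Step 18: on BLACK (5,7): turn L to N, flip to white, move to (4,7). |black|=9
Step 19: on WHITE (4,7): turn R to E, flip to black, move to (4,8). |black|=10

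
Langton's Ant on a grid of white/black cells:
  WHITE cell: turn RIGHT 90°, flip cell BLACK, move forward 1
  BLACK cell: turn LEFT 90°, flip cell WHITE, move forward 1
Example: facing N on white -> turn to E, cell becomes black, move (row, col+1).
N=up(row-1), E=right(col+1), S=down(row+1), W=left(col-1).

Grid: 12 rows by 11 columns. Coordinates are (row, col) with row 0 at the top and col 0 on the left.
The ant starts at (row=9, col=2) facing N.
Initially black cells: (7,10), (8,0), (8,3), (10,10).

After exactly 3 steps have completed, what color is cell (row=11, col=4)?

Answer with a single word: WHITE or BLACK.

Answer: WHITE

Derivation:
Step 1: on WHITE (9,2): turn R to E, flip to black, move to (9,3). |black|=5
Step 2: on WHITE (9,3): turn R to S, flip to black, move to (10,3). |black|=6
Step 3: on WHITE (10,3): turn R to W, flip to black, move to (10,2). |black|=7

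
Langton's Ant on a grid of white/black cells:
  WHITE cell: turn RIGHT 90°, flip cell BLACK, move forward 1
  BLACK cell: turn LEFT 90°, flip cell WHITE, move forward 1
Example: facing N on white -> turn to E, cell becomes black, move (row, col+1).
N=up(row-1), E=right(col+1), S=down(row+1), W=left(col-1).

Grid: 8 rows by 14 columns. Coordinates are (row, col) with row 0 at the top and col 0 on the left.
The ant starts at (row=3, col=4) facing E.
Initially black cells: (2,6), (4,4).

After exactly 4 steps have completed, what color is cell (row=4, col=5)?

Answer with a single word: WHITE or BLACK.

Answer: BLACK

Derivation:
Step 1: on WHITE (3,4): turn R to S, flip to black, move to (4,4). |black|=3
Step 2: on BLACK (4,4): turn L to E, flip to white, move to (4,5). |black|=2
Step 3: on WHITE (4,5): turn R to S, flip to black, move to (5,5). |black|=3
Step 4: on WHITE (5,5): turn R to W, flip to black, move to (5,4). |black|=4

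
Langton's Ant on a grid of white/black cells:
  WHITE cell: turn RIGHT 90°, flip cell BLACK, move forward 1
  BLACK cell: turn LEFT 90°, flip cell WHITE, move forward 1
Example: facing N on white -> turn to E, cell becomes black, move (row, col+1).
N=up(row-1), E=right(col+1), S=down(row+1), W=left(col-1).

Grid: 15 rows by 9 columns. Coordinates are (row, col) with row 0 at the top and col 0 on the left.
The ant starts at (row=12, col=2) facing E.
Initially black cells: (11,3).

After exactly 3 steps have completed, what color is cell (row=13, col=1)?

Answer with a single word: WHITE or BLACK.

Step 1: on WHITE (12,2): turn R to S, flip to black, move to (13,2). |black|=2
Step 2: on WHITE (13,2): turn R to W, flip to black, move to (13,1). |black|=3
Step 3: on WHITE (13,1): turn R to N, flip to black, move to (12,1). |black|=4

Answer: BLACK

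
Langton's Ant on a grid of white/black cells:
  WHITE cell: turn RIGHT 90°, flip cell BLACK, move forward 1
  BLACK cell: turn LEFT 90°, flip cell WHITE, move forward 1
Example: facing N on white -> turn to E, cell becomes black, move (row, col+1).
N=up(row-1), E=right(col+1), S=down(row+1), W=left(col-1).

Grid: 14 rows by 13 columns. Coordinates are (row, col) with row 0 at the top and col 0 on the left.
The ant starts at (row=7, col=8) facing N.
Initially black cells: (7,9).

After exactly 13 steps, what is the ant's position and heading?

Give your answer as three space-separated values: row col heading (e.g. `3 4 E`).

Answer: 7 9 E

Derivation:
Step 1: on WHITE (7,8): turn R to E, flip to black, move to (7,9). |black|=2
Step 2: on BLACK (7,9): turn L to N, flip to white, move to (6,9). |black|=1
Step 3: on WHITE (6,9): turn R to E, flip to black, move to (6,10). |black|=2
Step 4: on WHITE (6,10): turn R to S, flip to black, move to (7,10). |black|=3
Step 5: on WHITE (7,10): turn R to W, flip to black, move to (7,9). |black|=4
Step 6: on WHITE (7,9): turn R to N, flip to black, move to (6,9). |black|=5
Step 7: on BLACK (6,9): turn L to W, flip to white, move to (6,8). |black|=4
Step 8: on WHITE (6,8): turn R to N, flip to black, move to (5,8). |black|=5
Step 9: on WHITE (5,8): turn R to E, flip to black, move to (5,9). |black|=6
Step 10: on WHITE (5,9): turn R to S, flip to black, move to (6,9). |black|=7
Step 11: on WHITE (6,9): turn R to W, flip to black, move to (6,8). |black|=8
Step 12: on BLACK (6,8): turn L to S, flip to white, move to (7,8). |black|=7
Step 13: on BLACK (7,8): turn L to E, flip to white, move to (7,9). |black|=6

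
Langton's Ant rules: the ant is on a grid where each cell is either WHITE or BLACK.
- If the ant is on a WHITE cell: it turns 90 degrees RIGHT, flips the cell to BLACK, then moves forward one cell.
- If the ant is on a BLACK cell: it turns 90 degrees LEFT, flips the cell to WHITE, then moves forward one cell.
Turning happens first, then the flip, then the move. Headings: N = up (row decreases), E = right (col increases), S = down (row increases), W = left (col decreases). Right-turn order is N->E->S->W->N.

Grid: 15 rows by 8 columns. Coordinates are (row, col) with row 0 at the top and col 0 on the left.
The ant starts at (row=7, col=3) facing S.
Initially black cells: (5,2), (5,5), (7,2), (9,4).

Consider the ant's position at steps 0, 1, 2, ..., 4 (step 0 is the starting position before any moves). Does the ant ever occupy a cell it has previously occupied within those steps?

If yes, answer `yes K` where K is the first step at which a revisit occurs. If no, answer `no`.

Step 1: on WHITE (7,3): turn R to W, flip to black, move to (7,2). |black|=5 — new cell
Step 2: on BLACK (7,2): turn L to S, flip to white, move to (8,2). |black|=4 — new cell
Step 3: on WHITE (8,2): turn R to W, flip to black, move to (8,1). |black|=5 — new cell
Step 4: on WHITE (8,1): turn R to N, flip to black, move to (7,1). |black|=6 — new cell
No revisit within 4 steps.

Answer: no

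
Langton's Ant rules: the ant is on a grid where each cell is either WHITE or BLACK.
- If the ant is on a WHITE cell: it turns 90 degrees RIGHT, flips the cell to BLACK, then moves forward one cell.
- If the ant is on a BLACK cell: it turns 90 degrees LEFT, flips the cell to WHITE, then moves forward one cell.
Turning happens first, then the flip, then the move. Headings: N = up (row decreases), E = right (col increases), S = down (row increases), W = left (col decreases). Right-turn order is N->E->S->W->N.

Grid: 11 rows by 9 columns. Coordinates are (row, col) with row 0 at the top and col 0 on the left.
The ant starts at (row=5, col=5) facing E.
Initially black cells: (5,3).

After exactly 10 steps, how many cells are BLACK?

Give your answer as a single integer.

Answer: 7

Derivation:
Step 1: on WHITE (5,5): turn R to S, flip to black, move to (6,5). |black|=2
Step 2: on WHITE (6,5): turn R to W, flip to black, move to (6,4). |black|=3
Step 3: on WHITE (6,4): turn R to N, flip to black, move to (5,4). |black|=4
Step 4: on WHITE (5,4): turn R to E, flip to black, move to (5,5). |black|=5
Step 5: on BLACK (5,5): turn L to N, flip to white, move to (4,5). |black|=4
Step 6: on WHITE (4,5): turn R to E, flip to black, move to (4,6). |black|=5
Step 7: on WHITE (4,6): turn R to S, flip to black, move to (5,6). |black|=6
Step 8: on WHITE (5,6): turn R to W, flip to black, move to (5,5). |black|=7
Step 9: on WHITE (5,5): turn R to N, flip to black, move to (4,5). |black|=8
Step 10: on BLACK (4,5): turn L to W, flip to white, move to (4,4). |black|=7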